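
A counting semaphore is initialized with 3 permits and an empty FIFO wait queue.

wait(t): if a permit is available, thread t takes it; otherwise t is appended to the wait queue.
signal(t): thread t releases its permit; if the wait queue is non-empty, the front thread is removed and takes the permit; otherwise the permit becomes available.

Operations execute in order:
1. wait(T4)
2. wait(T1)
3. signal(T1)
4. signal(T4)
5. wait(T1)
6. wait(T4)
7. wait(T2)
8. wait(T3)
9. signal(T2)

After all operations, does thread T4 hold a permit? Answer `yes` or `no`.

Answer: yes

Derivation:
Step 1: wait(T4) -> count=2 queue=[] holders={T4}
Step 2: wait(T1) -> count=1 queue=[] holders={T1,T4}
Step 3: signal(T1) -> count=2 queue=[] holders={T4}
Step 4: signal(T4) -> count=3 queue=[] holders={none}
Step 5: wait(T1) -> count=2 queue=[] holders={T1}
Step 6: wait(T4) -> count=1 queue=[] holders={T1,T4}
Step 7: wait(T2) -> count=0 queue=[] holders={T1,T2,T4}
Step 8: wait(T3) -> count=0 queue=[T3] holders={T1,T2,T4}
Step 9: signal(T2) -> count=0 queue=[] holders={T1,T3,T4}
Final holders: {T1,T3,T4} -> T4 in holders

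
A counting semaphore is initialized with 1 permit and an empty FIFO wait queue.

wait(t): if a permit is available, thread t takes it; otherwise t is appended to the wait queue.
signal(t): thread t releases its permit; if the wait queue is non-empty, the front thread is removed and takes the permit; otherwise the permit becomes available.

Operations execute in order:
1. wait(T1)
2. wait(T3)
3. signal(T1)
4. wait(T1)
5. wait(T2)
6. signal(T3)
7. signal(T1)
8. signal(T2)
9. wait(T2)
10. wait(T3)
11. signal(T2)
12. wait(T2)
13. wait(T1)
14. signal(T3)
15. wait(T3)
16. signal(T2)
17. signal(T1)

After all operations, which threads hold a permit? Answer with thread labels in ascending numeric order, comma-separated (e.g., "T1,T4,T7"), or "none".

Step 1: wait(T1) -> count=0 queue=[] holders={T1}
Step 2: wait(T3) -> count=0 queue=[T3] holders={T1}
Step 3: signal(T1) -> count=0 queue=[] holders={T3}
Step 4: wait(T1) -> count=0 queue=[T1] holders={T3}
Step 5: wait(T2) -> count=0 queue=[T1,T2] holders={T3}
Step 6: signal(T3) -> count=0 queue=[T2] holders={T1}
Step 7: signal(T1) -> count=0 queue=[] holders={T2}
Step 8: signal(T2) -> count=1 queue=[] holders={none}
Step 9: wait(T2) -> count=0 queue=[] holders={T2}
Step 10: wait(T3) -> count=0 queue=[T3] holders={T2}
Step 11: signal(T2) -> count=0 queue=[] holders={T3}
Step 12: wait(T2) -> count=0 queue=[T2] holders={T3}
Step 13: wait(T1) -> count=0 queue=[T2,T1] holders={T3}
Step 14: signal(T3) -> count=0 queue=[T1] holders={T2}
Step 15: wait(T3) -> count=0 queue=[T1,T3] holders={T2}
Step 16: signal(T2) -> count=0 queue=[T3] holders={T1}
Step 17: signal(T1) -> count=0 queue=[] holders={T3}
Final holders: T3

Answer: T3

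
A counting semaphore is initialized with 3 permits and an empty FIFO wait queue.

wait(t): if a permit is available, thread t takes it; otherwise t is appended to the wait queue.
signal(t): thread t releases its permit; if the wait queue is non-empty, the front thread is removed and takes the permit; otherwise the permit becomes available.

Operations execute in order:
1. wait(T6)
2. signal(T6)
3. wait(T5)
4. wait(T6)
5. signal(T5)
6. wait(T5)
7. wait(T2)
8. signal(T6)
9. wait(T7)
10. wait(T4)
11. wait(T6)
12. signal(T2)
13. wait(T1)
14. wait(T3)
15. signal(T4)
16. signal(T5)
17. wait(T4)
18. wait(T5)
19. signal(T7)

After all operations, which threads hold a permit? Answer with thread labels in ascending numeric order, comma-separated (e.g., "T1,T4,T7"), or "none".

Step 1: wait(T6) -> count=2 queue=[] holders={T6}
Step 2: signal(T6) -> count=3 queue=[] holders={none}
Step 3: wait(T5) -> count=2 queue=[] holders={T5}
Step 4: wait(T6) -> count=1 queue=[] holders={T5,T6}
Step 5: signal(T5) -> count=2 queue=[] holders={T6}
Step 6: wait(T5) -> count=1 queue=[] holders={T5,T6}
Step 7: wait(T2) -> count=0 queue=[] holders={T2,T5,T6}
Step 8: signal(T6) -> count=1 queue=[] holders={T2,T5}
Step 9: wait(T7) -> count=0 queue=[] holders={T2,T5,T7}
Step 10: wait(T4) -> count=0 queue=[T4] holders={T2,T5,T7}
Step 11: wait(T6) -> count=0 queue=[T4,T6] holders={T2,T5,T7}
Step 12: signal(T2) -> count=0 queue=[T6] holders={T4,T5,T7}
Step 13: wait(T1) -> count=0 queue=[T6,T1] holders={T4,T5,T7}
Step 14: wait(T3) -> count=0 queue=[T6,T1,T3] holders={T4,T5,T7}
Step 15: signal(T4) -> count=0 queue=[T1,T3] holders={T5,T6,T7}
Step 16: signal(T5) -> count=0 queue=[T3] holders={T1,T6,T7}
Step 17: wait(T4) -> count=0 queue=[T3,T4] holders={T1,T6,T7}
Step 18: wait(T5) -> count=0 queue=[T3,T4,T5] holders={T1,T6,T7}
Step 19: signal(T7) -> count=0 queue=[T4,T5] holders={T1,T3,T6}
Final holders: T1,T3,T6

Answer: T1,T3,T6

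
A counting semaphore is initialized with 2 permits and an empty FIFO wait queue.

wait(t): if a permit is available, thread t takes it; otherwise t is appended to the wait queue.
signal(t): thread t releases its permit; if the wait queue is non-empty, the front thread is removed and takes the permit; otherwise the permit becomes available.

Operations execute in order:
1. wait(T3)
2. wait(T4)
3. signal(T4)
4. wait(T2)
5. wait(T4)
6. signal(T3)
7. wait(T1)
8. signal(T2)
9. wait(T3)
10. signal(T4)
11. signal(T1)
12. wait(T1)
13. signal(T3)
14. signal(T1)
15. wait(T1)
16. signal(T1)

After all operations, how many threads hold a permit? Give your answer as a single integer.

Step 1: wait(T3) -> count=1 queue=[] holders={T3}
Step 2: wait(T4) -> count=0 queue=[] holders={T3,T4}
Step 3: signal(T4) -> count=1 queue=[] holders={T3}
Step 4: wait(T2) -> count=0 queue=[] holders={T2,T3}
Step 5: wait(T4) -> count=0 queue=[T4] holders={T2,T3}
Step 6: signal(T3) -> count=0 queue=[] holders={T2,T4}
Step 7: wait(T1) -> count=0 queue=[T1] holders={T2,T4}
Step 8: signal(T2) -> count=0 queue=[] holders={T1,T4}
Step 9: wait(T3) -> count=0 queue=[T3] holders={T1,T4}
Step 10: signal(T4) -> count=0 queue=[] holders={T1,T3}
Step 11: signal(T1) -> count=1 queue=[] holders={T3}
Step 12: wait(T1) -> count=0 queue=[] holders={T1,T3}
Step 13: signal(T3) -> count=1 queue=[] holders={T1}
Step 14: signal(T1) -> count=2 queue=[] holders={none}
Step 15: wait(T1) -> count=1 queue=[] holders={T1}
Step 16: signal(T1) -> count=2 queue=[] holders={none}
Final holders: {none} -> 0 thread(s)

Answer: 0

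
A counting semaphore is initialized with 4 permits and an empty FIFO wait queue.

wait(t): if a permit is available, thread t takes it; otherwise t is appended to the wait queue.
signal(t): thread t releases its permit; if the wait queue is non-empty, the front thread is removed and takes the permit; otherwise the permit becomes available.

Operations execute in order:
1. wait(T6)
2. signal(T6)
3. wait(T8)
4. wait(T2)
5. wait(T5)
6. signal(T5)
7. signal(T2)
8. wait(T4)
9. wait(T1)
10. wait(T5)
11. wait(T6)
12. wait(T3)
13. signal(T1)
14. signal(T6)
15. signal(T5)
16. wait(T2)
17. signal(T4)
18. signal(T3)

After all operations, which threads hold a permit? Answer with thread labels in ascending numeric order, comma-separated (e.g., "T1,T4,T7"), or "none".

Step 1: wait(T6) -> count=3 queue=[] holders={T6}
Step 2: signal(T6) -> count=4 queue=[] holders={none}
Step 3: wait(T8) -> count=3 queue=[] holders={T8}
Step 4: wait(T2) -> count=2 queue=[] holders={T2,T8}
Step 5: wait(T5) -> count=1 queue=[] holders={T2,T5,T8}
Step 6: signal(T5) -> count=2 queue=[] holders={T2,T8}
Step 7: signal(T2) -> count=3 queue=[] holders={T8}
Step 8: wait(T4) -> count=2 queue=[] holders={T4,T8}
Step 9: wait(T1) -> count=1 queue=[] holders={T1,T4,T8}
Step 10: wait(T5) -> count=0 queue=[] holders={T1,T4,T5,T8}
Step 11: wait(T6) -> count=0 queue=[T6] holders={T1,T4,T5,T8}
Step 12: wait(T3) -> count=0 queue=[T6,T3] holders={T1,T4,T5,T8}
Step 13: signal(T1) -> count=0 queue=[T3] holders={T4,T5,T6,T8}
Step 14: signal(T6) -> count=0 queue=[] holders={T3,T4,T5,T8}
Step 15: signal(T5) -> count=1 queue=[] holders={T3,T4,T8}
Step 16: wait(T2) -> count=0 queue=[] holders={T2,T3,T4,T8}
Step 17: signal(T4) -> count=1 queue=[] holders={T2,T3,T8}
Step 18: signal(T3) -> count=2 queue=[] holders={T2,T8}
Final holders: T2,T8

Answer: T2,T8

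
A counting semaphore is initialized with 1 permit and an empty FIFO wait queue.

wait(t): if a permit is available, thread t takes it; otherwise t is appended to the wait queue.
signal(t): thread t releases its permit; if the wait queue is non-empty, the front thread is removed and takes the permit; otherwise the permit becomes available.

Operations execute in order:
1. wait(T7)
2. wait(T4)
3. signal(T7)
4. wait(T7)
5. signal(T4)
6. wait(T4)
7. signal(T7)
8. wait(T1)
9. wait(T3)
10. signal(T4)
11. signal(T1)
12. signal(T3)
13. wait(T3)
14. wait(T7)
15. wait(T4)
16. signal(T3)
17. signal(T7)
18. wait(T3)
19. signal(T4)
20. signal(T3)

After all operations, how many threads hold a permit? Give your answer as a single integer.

Answer: 0

Derivation:
Step 1: wait(T7) -> count=0 queue=[] holders={T7}
Step 2: wait(T4) -> count=0 queue=[T4] holders={T7}
Step 3: signal(T7) -> count=0 queue=[] holders={T4}
Step 4: wait(T7) -> count=0 queue=[T7] holders={T4}
Step 5: signal(T4) -> count=0 queue=[] holders={T7}
Step 6: wait(T4) -> count=0 queue=[T4] holders={T7}
Step 7: signal(T7) -> count=0 queue=[] holders={T4}
Step 8: wait(T1) -> count=0 queue=[T1] holders={T4}
Step 9: wait(T3) -> count=0 queue=[T1,T3] holders={T4}
Step 10: signal(T4) -> count=0 queue=[T3] holders={T1}
Step 11: signal(T1) -> count=0 queue=[] holders={T3}
Step 12: signal(T3) -> count=1 queue=[] holders={none}
Step 13: wait(T3) -> count=0 queue=[] holders={T3}
Step 14: wait(T7) -> count=0 queue=[T7] holders={T3}
Step 15: wait(T4) -> count=0 queue=[T7,T4] holders={T3}
Step 16: signal(T3) -> count=0 queue=[T4] holders={T7}
Step 17: signal(T7) -> count=0 queue=[] holders={T4}
Step 18: wait(T3) -> count=0 queue=[T3] holders={T4}
Step 19: signal(T4) -> count=0 queue=[] holders={T3}
Step 20: signal(T3) -> count=1 queue=[] holders={none}
Final holders: {none} -> 0 thread(s)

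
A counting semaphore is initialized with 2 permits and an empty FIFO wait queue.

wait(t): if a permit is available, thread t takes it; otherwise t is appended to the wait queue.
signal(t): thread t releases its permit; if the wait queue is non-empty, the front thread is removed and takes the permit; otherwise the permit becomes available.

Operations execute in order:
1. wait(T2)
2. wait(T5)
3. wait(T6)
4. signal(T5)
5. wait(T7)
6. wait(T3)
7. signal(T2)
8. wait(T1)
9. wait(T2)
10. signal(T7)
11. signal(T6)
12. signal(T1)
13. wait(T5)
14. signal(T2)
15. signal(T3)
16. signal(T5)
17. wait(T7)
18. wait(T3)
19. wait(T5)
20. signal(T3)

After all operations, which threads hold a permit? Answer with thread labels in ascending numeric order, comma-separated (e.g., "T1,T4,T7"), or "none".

Answer: T5,T7

Derivation:
Step 1: wait(T2) -> count=1 queue=[] holders={T2}
Step 2: wait(T5) -> count=0 queue=[] holders={T2,T5}
Step 3: wait(T6) -> count=0 queue=[T6] holders={T2,T5}
Step 4: signal(T5) -> count=0 queue=[] holders={T2,T6}
Step 5: wait(T7) -> count=0 queue=[T7] holders={T2,T6}
Step 6: wait(T3) -> count=0 queue=[T7,T3] holders={T2,T6}
Step 7: signal(T2) -> count=0 queue=[T3] holders={T6,T7}
Step 8: wait(T1) -> count=0 queue=[T3,T1] holders={T6,T7}
Step 9: wait(T2) -> count=0 queue=[T3,T1,T2] holders={T6,T7}
Step 10: signal(T7) -> count=0 queue=[T1,T2] holders={T3,T6}
Step 11: signal(T6) -> count=0 queue=[T2] holders={T1,T3}
Step 12: signal(T1) -> count=0 queue=[] holders={T2,T3}
Step 13: wait(T5) -> count=0 queue=[T5] holders={T2,T3}
Step 14: signal(T2) -> count=0 queue=[] holders={T3,T5}
Step 15: signal(T3) -> count=1 queue=[] holders={T5}
Step 16: signal(T5) -> count=2 queue=[] holders={none}
Step 17: wait(T7) -> count=1 queue=[] holders={T7}
Step 18: wait(T3) -> count=0 queue=[] holders={T3,T7}
Step 19: wait(T5) -> count=0 queue=[T5] holders={T3,T7}
Step 20: signal(T3) -> count=0 queue=[] holders={T5,T7}
Final holders: T5,T7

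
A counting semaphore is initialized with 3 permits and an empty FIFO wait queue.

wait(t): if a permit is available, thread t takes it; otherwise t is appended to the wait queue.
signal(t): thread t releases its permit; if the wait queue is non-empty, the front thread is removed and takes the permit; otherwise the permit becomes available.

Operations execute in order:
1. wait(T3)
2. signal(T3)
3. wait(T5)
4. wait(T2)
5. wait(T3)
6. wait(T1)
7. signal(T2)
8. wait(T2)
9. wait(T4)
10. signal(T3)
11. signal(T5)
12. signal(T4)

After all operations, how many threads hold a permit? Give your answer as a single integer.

Step 1: wait(T3) -> count=2 queue=[] holders={T3}
Step 2: signal(T3) -> count=3 queue=[] holders={none}
Step 3: wait(T5) -> count=2 queue=[] holders={T5}
Step 4: wait(T2) -> count=1 queue=[] holders={T2,T5}
Step 5: wait(T3) -> count=0 queue=[] holders={T2,T3,T5}
Step 6: wait(T1) -> count=0 queue=[T1] holders={T2,T3,T5}
Step 7: signal(T2) -> count=0 queue=[] holders={T1,T3,T5}
Step 8: wait(T2) -> count=0 queue=[T2] holders={T1,T3,T5}
Step 9: wait(T4) -> count=0 queue=[T2,T4] holders={T1,T3,T5}
Step 10: signal(T3) -> count=0 queue=[T4] holders={T1,T2,T5}
Step 11: signal(T5) -> count=0 queue=[] holders={T1,T2,T4}
Step 12: signal(T4) -> count=1 queue=[] holders={T1,T2}
Final holders: {T1,T2} -> 2 thread(s)

Answer: 2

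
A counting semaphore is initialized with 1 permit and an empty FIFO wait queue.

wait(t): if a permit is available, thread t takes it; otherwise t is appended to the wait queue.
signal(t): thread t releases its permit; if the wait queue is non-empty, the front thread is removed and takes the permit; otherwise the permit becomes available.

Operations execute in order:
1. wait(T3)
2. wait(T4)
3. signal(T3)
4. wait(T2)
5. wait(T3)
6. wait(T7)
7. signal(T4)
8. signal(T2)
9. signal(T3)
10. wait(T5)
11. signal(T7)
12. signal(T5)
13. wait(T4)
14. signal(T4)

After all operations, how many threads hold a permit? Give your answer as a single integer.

Answer: 0

Derivation:
Step 1: wait(T3) -> count=0 queue=[] holders={T3}
Step 2: wait(T4) -> count=0 queue=[T4] holders={T3}
Step 3: signal(T3) -> count=0 queue=[] holders={T4}
Step 4: wait(T2) -> count=0 queue=[T2] holders={T4}
Step 5: wait(T3) -> count=0 queue=[T2,T3] holders={T4}
Step 6: wait(T7) -> count=0 queue=[T2,T3,T7] holders={T4}
Step 7: signal(T4) -> count=0 queue=[T3,T7] holders={T2}
Step 8: signal(T2) -> count=0 queue=[T7] holders={T3}
Step 9: signal(T3) -> count=0 queue=[] holders={T7}
Step 10: wait(T5) -> count=0 queue=[T5] holders={T7}
Step 11: signal(T7) -> count=0 queue=[] holders={T5}
Step 12: signal(T5) -> count=1 queue=[] holders={none}
Step 13: wait(T4) -> count=0 queue=[] holders={T4}
Step 14: signal(T4) -> count=1 queue=[] holders={none}
Final holders: {none} -> 0 thread(s)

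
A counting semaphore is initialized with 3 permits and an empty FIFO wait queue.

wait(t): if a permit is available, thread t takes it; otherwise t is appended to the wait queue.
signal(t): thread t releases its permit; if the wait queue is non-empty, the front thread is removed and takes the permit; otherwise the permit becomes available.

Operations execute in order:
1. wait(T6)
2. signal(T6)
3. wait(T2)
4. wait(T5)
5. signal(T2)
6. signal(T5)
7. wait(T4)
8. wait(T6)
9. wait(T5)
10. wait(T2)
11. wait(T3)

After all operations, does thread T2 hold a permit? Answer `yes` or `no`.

Step 1: wait(T6) -> count=2 queue=[] holders={T6}
Step 2: signal(T6) -> count=3 queue=[] holders={none}
Step 3: wait(T2) -> count=2 queue=[] holders={T2}
Step 4: wait(T5) -> count=1 queue=[] holders={T2,T5}
Step 5: signal(T2) -> count=2 queue=[] holders={T5}
Step 6: signal(T5) -> count=3 queue=[] holders={none}
Step 7: wait(T4) -> count=2 queue=[] holders={T4}
Step 8: wait(T6) -> count=1 queue=[] holders={T4,T6}
Step 9: wait(T5) -> count=0 queue=[] holders={T4,T5,T6}
Step 10: wait(T2) -> count=0 queue=[T2] holders={T4,T5,T6}
Step 11: wait(T3) -> count=0 queue=[T2,T3] holders={T4,T5,T6}
Final holders: {T4,T5,T6} -> T2 not in holders

Answer: no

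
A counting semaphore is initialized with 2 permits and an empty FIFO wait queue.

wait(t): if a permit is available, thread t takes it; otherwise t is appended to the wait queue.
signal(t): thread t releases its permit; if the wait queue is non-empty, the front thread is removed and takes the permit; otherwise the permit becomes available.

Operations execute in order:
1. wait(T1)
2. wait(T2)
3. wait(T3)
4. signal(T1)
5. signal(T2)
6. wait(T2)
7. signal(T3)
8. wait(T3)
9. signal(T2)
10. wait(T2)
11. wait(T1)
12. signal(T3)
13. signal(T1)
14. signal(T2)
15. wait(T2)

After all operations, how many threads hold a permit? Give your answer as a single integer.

Answer: 1

Derivation:
Step 1: wait(T1) -> count=1 queue=[] holders={T1}
Step 2: wait(T2) -> count=0 queue=[] holders={T1,T2}
Step 3: wait(T3) -> count=0 queue=[T3] holders={T1,T2}
Step 4: signal(T1) -> count=0 queue=[] holders={T2,T3}
Step 5: signal(T2) -> count=1 queue=[] holders={T3}
Step 6: wait(T2) -> count=0 queue=[] holders={T2,T3}
Step 7: signal(T3) -> count=1 queue=[] holders={T2}
Step 8: wait(T3) -> count=0 queue=[] holders={T2,T3}
Step 9: signal(T2) -> count=1 queue=[] holders={T3}
Step 10: wait(T2) -> count=0 queue=[] holders={T2,T3}
Step 11: wait(T1) -> count=0 queue=[T1] holders={T2,T3}
Step 12: signal(T3) -> count=0 queue=[] holders={T1,T2}
Step 13: signal(T1) -> count=1 queue=[] holders={T2}
Step 14: signal(T2) -> count=2 queue=[] holders={none}
Step 15: wait(T2) -> count=1 queue=[] holders={T2}
Final holders: {T2} -> 1 thread(s)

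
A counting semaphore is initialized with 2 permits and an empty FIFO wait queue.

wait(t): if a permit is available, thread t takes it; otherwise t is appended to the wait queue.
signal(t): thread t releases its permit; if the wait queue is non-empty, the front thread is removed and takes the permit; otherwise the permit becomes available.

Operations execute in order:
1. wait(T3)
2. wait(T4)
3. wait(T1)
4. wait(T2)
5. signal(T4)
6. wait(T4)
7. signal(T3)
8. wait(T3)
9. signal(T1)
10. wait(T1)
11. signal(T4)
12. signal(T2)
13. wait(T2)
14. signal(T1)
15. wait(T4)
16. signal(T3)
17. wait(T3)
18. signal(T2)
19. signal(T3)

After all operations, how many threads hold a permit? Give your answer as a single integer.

Answer: 1

Derivation:
Step 1: wait(T3) -> count=1 queue=[] holders={T3}
Step 2: wait(T4) -> count=0 queue=[] holders={T3,T4}
Step 3: wait(T1) -> count=0 queue=[T1] holders={T3,T4}
Step 4: wait(T2) -> count=0 queue=[T1,T2] holders={T3,T4}
Step 5: signal(T4) -> count=0 queue=[T2] holders={T1,T3}
Step 6: wait(T4) -> count=0 queue=[T2,T4] holders={T1,T3}
Step 7: signal(T3) -> count=0 queue=[T4] holders={T1,T2}
Step 8: wait(T3) -> count=0 queue=[T4,T3] holders={T1,T2}
Step 9: signal(T1) -> count=0 queue=[T3] holders={T2,T4}
Step 10: wait(T1) -> count=0 queue=[T3,T1] holders={T2,T4}
Step 11: signal(T4) -> count=0 queue=[T1] holders={T2,T3}
Step 12: signal(T2) -> count=0 queue=[] holders={T1,T3}
Step 13: wait(T2) -> count=0 queue=[T2] holders={T1,T3}
Step 14: signal(T1) -> count=0 queue=[] holders={T2,T3}
Step 15: wait(T4) -> count=0 queue=[T4] holders={T2,T3}
Step 16: signal(T3) -> count=0 queue=[] holders={T2,T4}
Step 17: wait(T3) -> count=0 queue=[T3] holders={T2,T4}
Step 18: signal(T2) -> count=0 queue=[] holders={T3,T4}
Step 19: signal(T3) -> count=1 queue=[] holders={T4}
Final holders: {T4} -> 1 thread(s)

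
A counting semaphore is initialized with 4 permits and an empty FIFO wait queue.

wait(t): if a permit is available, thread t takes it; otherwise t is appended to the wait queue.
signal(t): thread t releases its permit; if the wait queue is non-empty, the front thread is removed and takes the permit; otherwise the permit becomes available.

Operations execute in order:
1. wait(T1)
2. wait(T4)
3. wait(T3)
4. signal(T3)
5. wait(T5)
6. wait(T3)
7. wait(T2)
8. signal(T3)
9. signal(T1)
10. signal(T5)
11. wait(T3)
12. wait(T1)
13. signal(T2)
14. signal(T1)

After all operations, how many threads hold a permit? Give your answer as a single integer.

Step 1: wait(T1) -> count=3 queue=[] holders={T1}
Step 2: wait(T4) -> count=2 queue=[] holders={T1,T4}
Step 3: wait(T3) -> count=1 queue=[] holders={T1,T3,T4}
Step 4: signal(T3) -> count=2 queue=[] holders={T1,T4}
Step 5: wait(T5) -> count=1 queue=[] holders={T1,T4,T5}
Step 6: wait(T3) -> count=0 queue=[] holders={T1,T3,T4,T5}
Step 7: wait(T2) -> count=0 queue=[T2] holders={T1,T3,T4,T5}
Step 8: signal(T3) -> count=0 queue=[] holders={T1,T2,T4,T5}
Step 9: signal(T1) -> count=1 queue=[] holders={T2,T4,T5}
Step 10: signal(T5) -> count=2 queue=[] holders={T2,T4}
Step 11: wait(T3) -> count=1 queue=[] holders={T2,T3,T4}
Step 12: wait(T1) -> count=0 queue=[] holders={T1,T2,T3,T4}
Step 13: signal(T2) -> count=1 queue=[] holders={T1,T3,T4}
Step 14: signal(T1) -> count=2 queue=[] holders={T3,T4}
Final holders: {T3,T4} -> 2 thread(s)

Answer: 2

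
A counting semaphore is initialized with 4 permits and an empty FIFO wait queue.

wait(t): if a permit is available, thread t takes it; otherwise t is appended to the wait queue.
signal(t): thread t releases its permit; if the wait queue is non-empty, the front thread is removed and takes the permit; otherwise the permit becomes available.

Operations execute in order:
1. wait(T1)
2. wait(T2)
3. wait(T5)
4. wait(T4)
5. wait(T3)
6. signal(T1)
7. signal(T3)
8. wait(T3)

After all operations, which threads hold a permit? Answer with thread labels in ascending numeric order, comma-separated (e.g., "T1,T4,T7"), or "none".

Step 1: wait(T1) -> count=3 queue=[] holders={T1}
Step 2: wait(T2) -> count=2 queue=[] holders={T1,T2}
Step 3: wait(T5) -> count=1 queue=[] holders={T1,T2,T5}
Step 4: wait(T4) -> count=0 queue=[] holders={T1,T2,T4,T5}
Step 5: wait(T3) -> count=0 queue=[T3] holders={T1,T2,T4,T5}
Step 6: signal(T1) -> count=0 queue=[] holders={T2,T3,T4,T5}
Step 7: signal(T3) -> count=1 queue=[] holders={T2,T4,T5}
Step 8: wait(T3) -> count=0 queue=[] holders={T2,T3,T4,T5}
Final holders: T2,T3,T4,T5

Answer: T2,T3,T4,T5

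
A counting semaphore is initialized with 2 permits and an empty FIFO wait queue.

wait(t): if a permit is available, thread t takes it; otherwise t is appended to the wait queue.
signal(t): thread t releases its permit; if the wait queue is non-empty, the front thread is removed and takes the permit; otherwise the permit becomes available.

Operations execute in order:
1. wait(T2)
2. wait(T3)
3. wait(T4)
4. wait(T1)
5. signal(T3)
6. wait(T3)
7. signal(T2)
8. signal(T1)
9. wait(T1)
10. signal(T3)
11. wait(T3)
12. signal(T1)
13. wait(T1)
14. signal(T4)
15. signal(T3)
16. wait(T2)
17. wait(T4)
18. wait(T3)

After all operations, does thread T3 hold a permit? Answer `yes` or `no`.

Answer: no

Derivation:
Step 1: wait(T2) -> count=1 queue=[] holders={T2}
Step 2: wait(T3) -> count=0 queue=[] holders={T2,T3}
Step 3: wait(T4) -> count=0 queue=[T4] holders={T2,T3}
Step 4: wait(T1) -> count=0 queue=[T4,T1] holders={T2,T3}
Step 5: signal(T3) -> count=0 queue=[T1] holders={T2,T4}
Step 6: wait(T3) -> count=0 queue=[T1,T3] holders={T2,T4}
Step 7: signal(T2) -> count=0 queue=[T3] holders={T1,T4}
Step 8: signal(T1) -> count=0 queue=[] holders={T3,T4}
Step 9: wait(T1) -> count=0 queue=[T1] holders={T3,T4}
Step 10: signal(T3) -> count=0 queue=[] holders={T1,T4}
Step 11: wait(T3) -> count=0 queue=[T3] holders={T1,T4}
Step 12: signal(T1) -> count=0 queue=[] holders={T3,T4}
Step 13: wait(T1) -> count=0 queue=[T1] holders={T3,T4}
Step 14: signal(T4) -> count=0 queue=[] holders={T1,T3}
Step 15: signal(T3) -> count=1 queue=[] holders={T1}
Step 16: wait(T2) -> count=0 queue=[] holders={T1,T2}
Step 17: wait(T4) -> count=0 queue=[T4] holders={T1,T2}
Step 18: wait(T3) -> count=0 queue=[T4,T3] holders={T1,T2}
Final holders: {T1,T2} -> T3 not in holders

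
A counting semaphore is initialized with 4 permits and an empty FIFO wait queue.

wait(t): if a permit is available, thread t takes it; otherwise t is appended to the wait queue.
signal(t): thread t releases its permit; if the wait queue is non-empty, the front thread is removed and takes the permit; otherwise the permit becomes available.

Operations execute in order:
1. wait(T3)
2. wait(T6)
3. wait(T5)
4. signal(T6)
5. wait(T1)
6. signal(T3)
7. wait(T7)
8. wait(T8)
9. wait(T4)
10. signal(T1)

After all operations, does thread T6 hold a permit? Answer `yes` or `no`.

Step 1: wait(T3) -> count=3 queue=[] holders={T3}
Step 2: wait(T6) -> count=2 queue=[] holders={T3,T6}
Step 3: wait(T5) -> count=1 queue=[] holders={T3,T5,T6}
Step 4: signal(T6) -> count=2 queue=[] holders={T3,T5}
Step 5: wait(T1) -> count=1 queue=[] holders={T1,T3,T5}
Step 6: signal(T3) -> count=2 queue=[] holders={T1,T5}
Step 7: wait(T7) -> count=1 queue=[] holders={T1,T5,T7}
Step 8: wait(T8) -> count=0 queue=[] holders={T1,T5,T7,T8}
Step 9: wait(T4) -> count=0 queue=[T4] holders={T1,T5,T7,T8}
Step 10: signal(T1) -> count=0 queue=[] holders={T4,T5,T7,T8}
Final holders: {T4,T5,T7,T8} -> T6 not in holders

Answer: no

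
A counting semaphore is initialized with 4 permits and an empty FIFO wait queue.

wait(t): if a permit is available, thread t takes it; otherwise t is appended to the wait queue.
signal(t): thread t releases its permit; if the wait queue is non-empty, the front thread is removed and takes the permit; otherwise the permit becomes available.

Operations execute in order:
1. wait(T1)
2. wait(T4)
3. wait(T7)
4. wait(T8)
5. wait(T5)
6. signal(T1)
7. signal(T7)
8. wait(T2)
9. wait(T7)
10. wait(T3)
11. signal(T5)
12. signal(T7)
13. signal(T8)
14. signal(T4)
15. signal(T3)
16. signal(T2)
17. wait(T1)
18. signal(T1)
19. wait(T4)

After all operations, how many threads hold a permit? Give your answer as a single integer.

Answer: 1

Derivation:
Step 1: wait(T1) -> count=3 queue=[] holders={T1}
Step 2: wait(T4) -> count=2 queue=[] holders={T1,T4}
Step 3: wait(T7) -> count=1 queue=[] holders={T1,T4,T7}
Step 4: wait(T8) -> count=0 queue=[] holders={T1,T4,T7,T8}
Step 5: wait(T5) -> count=0 queue=[T5] holders={T1,T4,T7,T8}
Step 6: signal(T1) -> count=0 queue=[] holders={T4,T5,T7,T8}
Step 7: signal(T7) -> count=1 queue=[] holders={T4,T5,T8}
Step 8: wait(T2) -> count=0 queue=[] holders={T2,T4,T5,T8}
Step 9: wait(T7) -> count=0 queue=[T7] holders={T2,T4,T5,T8}
Step 10: wait(T3) -> count=0 queue=[T7,T3] holders={T2,T4,T5,T8}
Step 11: signal(T5) -> count=0 queue=[T3] holders={T2,T4,T7,T8}
Step 12: signal(T7) -> count=0 queue=[] holders={T2,T3,T4,T8}
Step 13: signal(T8) -> count=1 queue=[] holders={T2,T3,T4}
Step 14: signal(T4) -> count=2 queue=[] holders={T2,T3}
Step 15: signal(T3) -> count=3 queue=[] holders={T2}
Step 16: signal(T2) -> count=4 queue=[] holders={none}
Step 17: wait(T1) -> count=3 queue=[] holders={T1}
Step 18: signal(T1) -> count=4 queue=[] holders={none}
Step 19: wait(T4) -> count=3 queue=[] holders={T4}
Final holders: {T4} -> 1 thread(s)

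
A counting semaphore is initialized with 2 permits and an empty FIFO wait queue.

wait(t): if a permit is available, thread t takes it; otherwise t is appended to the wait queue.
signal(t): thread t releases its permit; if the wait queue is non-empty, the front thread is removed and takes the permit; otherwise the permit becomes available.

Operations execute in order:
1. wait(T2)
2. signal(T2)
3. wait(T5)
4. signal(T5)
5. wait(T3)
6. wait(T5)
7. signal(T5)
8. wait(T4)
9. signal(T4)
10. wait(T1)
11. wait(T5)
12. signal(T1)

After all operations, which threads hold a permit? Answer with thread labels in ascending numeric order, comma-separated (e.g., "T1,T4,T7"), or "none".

Answer: T3,T5

Derivation:
Step 1: wait(T2) -> count=1 queue=[] holders={T2}
Step 2: signal(T2) -> count=2 queue=[] holders={none}
Step 3: wait(T5) -> count=1 queue=[] holders={T5}
Step 4: signal(T5) -> count=2 queue=[] holders={none}
Step 5: wait(T3) -> count=1 queue=[] holders={T3}
Step 6: wait(T5) -> count=0 queue=[] holders={T3,T5}
Step 7: signal(T5) -> count=1 queue=[] holders={T3}
Step 8: wait(T4) -> count=0 queue=[] holders={T3,T4}
Step 9: signal(T4) -> count=1 queue=[] holders={T3}
Step 10: wait(T1) -> count=0 queue=[] holders={T1,T3}
Step 11: wait(T5) -> count=0 queue=[T5] holders={T1,T3}
Step 12: signal(T1) -> count=0 queue=[] holders={T3,T5}
Final holders: T3,T5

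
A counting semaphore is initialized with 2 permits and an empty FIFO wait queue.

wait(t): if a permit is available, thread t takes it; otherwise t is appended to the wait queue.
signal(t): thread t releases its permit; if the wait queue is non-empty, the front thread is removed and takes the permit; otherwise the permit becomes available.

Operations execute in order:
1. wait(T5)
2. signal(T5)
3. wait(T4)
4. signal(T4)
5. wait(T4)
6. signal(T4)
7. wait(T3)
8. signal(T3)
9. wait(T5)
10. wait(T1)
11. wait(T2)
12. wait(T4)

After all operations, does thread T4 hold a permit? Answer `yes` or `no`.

Step 1: wait(T5) -> count=1 queue=[] holders={T5}
Step 2: signal(T5) -> count=2 queue=[] holders={none}
Step 3: wait(T4) -> count=1 queue=[] holders={T4}
Step 4: signal(T4) -> count=2 queue=[] holders={none}
Step 5: wait(T4) -> count=1 queue=[] holders={T4}
Step 6: signal(T4) -> count=2 queue=[] holders={none}
Step 7: wait(T3) -> count=1 queue=[] holders={T3}
Step 8: signal(T3) -> count=2 queue=[] holders={none}
Step 9: wait(T5) -> count=1 queue=[] holders={T5}
Step 10: wait(T1) -> count=0 queue=[] holders={T1,T5}
Step 11: wait(T2) -> count=0 queue=[T2] holders={T1,T5}
Step 12: wait(T4) -> count=0 queue=[T2,T4] holders={T1,T5}
Final holders: {T1,T5} -> T4 not in holders

Answer: no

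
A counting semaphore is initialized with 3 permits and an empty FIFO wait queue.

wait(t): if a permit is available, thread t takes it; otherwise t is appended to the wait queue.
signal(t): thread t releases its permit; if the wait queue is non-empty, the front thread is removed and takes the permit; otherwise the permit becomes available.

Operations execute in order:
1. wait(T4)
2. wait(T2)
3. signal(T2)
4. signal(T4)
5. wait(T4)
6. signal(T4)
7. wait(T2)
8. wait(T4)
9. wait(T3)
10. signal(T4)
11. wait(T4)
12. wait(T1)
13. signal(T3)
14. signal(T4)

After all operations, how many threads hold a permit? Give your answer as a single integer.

Answer: 2

Derivation:
Step 1: wait(T4) -> count=2 queue=[] holders={T4}
Step 2: wait(T2) -> count=1 queue=[] holders={T2,T4}
Step 3: signal(T2) -> count=2 queue=[] holders={T4}
Step 4: signal(T4) -> count=3 queue=[] holders={none}
Step 5: wait(T4) -> count=2 queue=[] holders={T4}
Step 6: signal(T4) -> count=3 queue=[] holders={none}
Step 7: wait(T2) -> count=2 queue=[] holders={T2}
Step 8: wait(T4) -> count=1 queue=[] holders={T2,T4}
Step 9: wait(T3) -> count=0 queue=[] holders={T2,T3,T4}
Step 10: signal(T4) -> count=1 queue=[] holders={T2,T3}
Step 11: wait(T4) -> count=0 queue=[] holders={T2,T3,T4}
Step 12: wait(T1) -> count=0 queue=[T1] holders={T2,T3,T4}
Step 13: signal(T3) -> count=0 queue=[] holders={T1,T2,T4}
Step 14: signal(T4) -> count=1 queue=[] holders={T1,T2}
Final holders: {T1,T2} -> 2 thread(s)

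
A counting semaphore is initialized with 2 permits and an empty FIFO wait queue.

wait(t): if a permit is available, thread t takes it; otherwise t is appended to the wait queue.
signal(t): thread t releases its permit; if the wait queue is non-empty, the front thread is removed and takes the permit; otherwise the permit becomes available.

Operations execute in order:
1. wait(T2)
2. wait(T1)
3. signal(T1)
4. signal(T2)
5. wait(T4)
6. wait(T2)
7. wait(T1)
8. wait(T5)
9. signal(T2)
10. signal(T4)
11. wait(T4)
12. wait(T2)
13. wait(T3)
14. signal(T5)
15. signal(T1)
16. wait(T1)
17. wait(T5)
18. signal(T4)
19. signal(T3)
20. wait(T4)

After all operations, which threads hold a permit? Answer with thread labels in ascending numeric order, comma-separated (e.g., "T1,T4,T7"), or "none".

Step 1: wait(T2) -> count=1 queue=[] holders={T2}
Step 2: wait(T1) -> count=0 queue=[] holders={T1,T2}
Step 3: signal(T1) -> count=1 queue=[] holders={T2}
Step 4: signal(T2) -> count=2 queue=[] holders={none}
Step 5: wait(T4) -> count=1 queue=[] holders={T4}
Step 6: wait(T2) -> count=0 queue=[] holders={T2,T4}
Step 7: wait(T1) -> count=0 queue=[T1] holders={T2,T4}
Step 8: wait(T5) -> count=0 queue=[T1,T5] holders={T2,T4}
Step 9: signal(T2) -> count=0 queue=[T5] holders={T1,T4}
Step 10: signal(T4) -> count=0 queue=[] holders={T1,T5}
Step 11: wait(T4) -> count=0 queue=[T4] holders={T1,T5}
Step 12: wait(T2) -> count=0 queue=[T4,T2] holders={T1,T5}
Step 13: wait(T3) -> count=0 queue=[T4,T2,T3] holders={T1,T5}
Step 14: signal(T5) -> count=0 queue=[T2,T3] holders={T1,T4}
Step 15: signal(T1) -> count=0 queue=[T3] holders={T2,T4}
Step 16: wait(T1) -> count=0 queue=[T3,T1] holders={T2,T4}
Step 17: wait(T5) -> count=0 queue=[T3,T1,T5] holders={T2,T4}
Step 18: signal(T4) -> count=0 queue=[T1,T5] holders={T2,T3}
Step 19: signal(T3) -> count=0 queue=[T5] holders={T1,T2}
Step 20: wait(T4) -> count=0 queue=[T5,T4] holders={T1,T2}
Final holders: T1,T2

Answer: T1,T2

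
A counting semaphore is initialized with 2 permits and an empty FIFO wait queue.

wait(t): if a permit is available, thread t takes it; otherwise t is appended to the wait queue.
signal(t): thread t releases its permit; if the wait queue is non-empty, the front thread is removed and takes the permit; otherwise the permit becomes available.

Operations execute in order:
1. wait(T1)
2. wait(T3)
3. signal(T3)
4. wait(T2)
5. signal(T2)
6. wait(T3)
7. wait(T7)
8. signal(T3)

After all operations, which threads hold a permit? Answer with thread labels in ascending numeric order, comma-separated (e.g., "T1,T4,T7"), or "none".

Step 1: wait(T1) -> count=1 queue=[] holders={T1}
Step 2: wait(T3) -> count=0 queue=[] holders={T1,T3}
Step 3: signal(T3) -> count=1 queue=[] holders={T1}
Step 4: wait(T2) -> count=0 queue=[] holders={T1,T2}
Step 5: signal(T2) -> count=1 queue=[] holders={T1}
Step 6: wait(T3) -> count=0 queue=[] holders={T1,T3}
Step 7: wait(T7) -> count=0 queue=[T7] holders={T1,T3}
Step 8: signal(T3) -> count=0 queue=[] holders={T1,T7}
Final holders: T1,T7

Answer: T1,T7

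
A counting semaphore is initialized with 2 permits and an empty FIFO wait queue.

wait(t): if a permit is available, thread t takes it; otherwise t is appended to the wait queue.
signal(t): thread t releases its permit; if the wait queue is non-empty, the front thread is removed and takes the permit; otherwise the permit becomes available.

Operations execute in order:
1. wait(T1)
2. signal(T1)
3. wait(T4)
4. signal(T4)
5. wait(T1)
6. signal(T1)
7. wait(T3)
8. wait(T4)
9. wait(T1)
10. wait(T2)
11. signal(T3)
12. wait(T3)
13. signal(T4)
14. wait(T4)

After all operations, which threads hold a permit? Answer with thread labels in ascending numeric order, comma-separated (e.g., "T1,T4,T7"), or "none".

Answer: T1,T2

Derivation:
Step 1: wait(T1) -> count=1 queue=[] holders={T1}
Step 2: signal(T1) -> count=2 queue=[] holders={none}
Step 3: wait(T4) -> count=1 queue=[] holders={T4}
Step 4: signal(T4) -> count=2 queue=[] holders={none}
Step 5: wait(T1) -> count=1 queue=[] holders={T1}
Step 6: signal(T1) -> count=2 queue=[] holders={none}
Step 7: wait(T3) -> count=1 queue=[] holders={T3}
Step 8: wait(T4) -> count=0 queue=[] holders={T3,T4}
Step 9: wait(T1) -> count=0 queue=[T1] holders={T3,T4}
Step 10: wait(T2) -> count=0 queue=[T1,T2] holders={T3,T4}
Step 11: signal(T3) -> count=0 queue=[T2] holders={T1,T4}
Step 12: wait(T3) -> count=0 queue=[T2,T3] holders={T1,T4}
Step 13: signal(T4) -> count=0 queue=[T3] holders={T1,T2}
Step 14: wait(T4) -> count=0 queue=[T3,T4] holders={T1,T2}
Final holders: T1,T2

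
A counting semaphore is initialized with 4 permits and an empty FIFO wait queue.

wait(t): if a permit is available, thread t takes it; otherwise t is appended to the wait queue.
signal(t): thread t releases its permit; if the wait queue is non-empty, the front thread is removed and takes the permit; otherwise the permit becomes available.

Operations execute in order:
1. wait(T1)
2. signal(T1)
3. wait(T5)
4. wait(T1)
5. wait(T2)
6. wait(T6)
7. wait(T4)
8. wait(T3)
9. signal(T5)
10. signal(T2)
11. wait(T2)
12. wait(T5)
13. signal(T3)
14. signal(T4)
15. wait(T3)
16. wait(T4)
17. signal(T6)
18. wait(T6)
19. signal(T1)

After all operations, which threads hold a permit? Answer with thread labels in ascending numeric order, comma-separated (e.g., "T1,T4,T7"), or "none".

Answer: T2,T3,T4,T5

Derivation:
Step 1: wait(T1) -> count=3 queue=[] holders={T1}
Step 2: signal(T1) -> count=4 queue=[] holders={none}
Step 3: wait(T5) -> count=3 queue=[] holders={T5}
Step 4: wait(T1) -> count=2 queue=[] holders={T1,T5}
Step 5: wait(T2) -> count=1 queue=[] holders={T1,T2,T5}
Step 6: wait(T6) -> count=0 queue=[] holders={T1,T2,T5,T6}
Step 7: wait(T4) -> count=0 queue=[T4] holders={T1,T2,T5,T6}
Step 8: wait(T3) -> count=0 queue=[T4,T3] holders={T1,T2,T5,T6}
Step 9: signal(T5) -> count=0 queue=[T3] holders={T1,T2,T4,T6}
Step 10: signal(T2) -> count=0 queue=[] holders={T1,T3,T4,T6}
Step 11: wait(T2) -> count=0 queue=[T2] holders={T1,T3,T4,T6}
Step 12: wait(T5) -> count=0 queue=[T2,T5] holders={T1,T3,T4,T6}
Step 13: signal(T3) -> count=0 queue=[T5] holders={T1,T2,T4,T6}
Step 14: signal(T4) -> count=0 queue=[] holders={T1,T2,T5,T6}
Step 15: wait(T3) -> count=0 queue=[T3] holders={T1,T2,T5,T6}
Step 16: wait(T4) -> count=0 queue=[T3,T4] holders={T1,T2,T5,T6}
Step 17: signal(T6) -> count=0 queue=[T4] holders={T1,T2,T3,T5}
Step 18: wait(T6) -> count=0 queue=[T4,T6] holders={T1,T2,T3,T5}
Step 19: signal(T1) -> count=0 queue=[T6] holders={T2,T3,T4,T5}
Final holders: T2,T3,T4,T5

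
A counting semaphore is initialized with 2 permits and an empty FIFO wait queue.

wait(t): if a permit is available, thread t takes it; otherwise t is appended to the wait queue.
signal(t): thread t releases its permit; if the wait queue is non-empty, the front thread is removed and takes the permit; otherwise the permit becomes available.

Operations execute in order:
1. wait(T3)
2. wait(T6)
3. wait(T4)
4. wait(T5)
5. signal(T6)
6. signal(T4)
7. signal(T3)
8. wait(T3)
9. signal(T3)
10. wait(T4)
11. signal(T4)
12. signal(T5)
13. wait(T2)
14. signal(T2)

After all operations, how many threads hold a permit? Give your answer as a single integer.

Step 1: wait(T3) -> count=1 queue=[] holders={T3}
Step 2: wait(T6) -> count=0 queue=[] holders={T3,T6}
Step 3: wait(T4) -> count=0 queue=[T4] holders={T3,T6}
Step 4: wait(T5) -> count=0 queue=[T4,T5] holders={T3,T6}
Step 5: signal(T6) -> count=0 queue=[T5] holders={T3,T4}
Step 6: signal(T4) -> count=0 queue=[] holders={T3,T5}
Step 7: signal(T3) -> count=1 queue=[] holders={T5}
Step 8: wait(T3) -> count=0 queue=[] holders={T3,T5}
Step 9: signal(T3) -> count=1 queue=[] holders={T5}
Step 10: wait(T4) -> count=0 queue=[] holders={T4,T5}
Step 11: signal(T4) -> count=1 queue=[] holders={T5}
Step 12: signal(T5) -> count=2 queue=[] holders={none}
Step 13: wait(T2) -> count=1 queue=[] holders={T2}
Step 14: signal(T2) -> count=2 queue=[] holders={none}
Final holders: {none} -> 0 thread(s)

Answer: 0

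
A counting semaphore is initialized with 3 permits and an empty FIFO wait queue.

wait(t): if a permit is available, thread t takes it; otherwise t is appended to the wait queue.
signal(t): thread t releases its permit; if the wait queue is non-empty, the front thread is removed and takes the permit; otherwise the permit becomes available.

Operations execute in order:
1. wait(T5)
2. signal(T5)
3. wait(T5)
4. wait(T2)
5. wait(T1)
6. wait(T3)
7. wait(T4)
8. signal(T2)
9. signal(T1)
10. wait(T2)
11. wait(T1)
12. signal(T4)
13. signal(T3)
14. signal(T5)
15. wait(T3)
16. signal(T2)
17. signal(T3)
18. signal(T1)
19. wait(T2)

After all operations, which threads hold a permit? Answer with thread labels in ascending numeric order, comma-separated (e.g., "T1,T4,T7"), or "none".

Step 1: wait(T5) -> count=2 queue=[] holders={T5}
Step 2: signal(T5) -> count=3 queue=[] holders={none}
Step 3: wait(T5) -> count=2 queue=[] holders={T5}
Step 4: wait(T2) -> count=1 queue=[] holders={T2,T5}
Step 5: wait(T1) -> count=0 queue=[] holders={T1,T2,T5}
Step 6: wait(T3) -> count=0 queue=[T3] holders={T1,T2,T5}
Step 7: wait(T4) -> count=0 queue=[T3,T4] holders={T1,T2,T5}
Step 8: signal(T2) -> count=0 queue=[T4] holders={T1,T3,T5}
Step 9: signal(T1) -> count=0 queue=[] holders={T3,T4,T5}
Step 10: wait(T2) -> count=0 queue=[T2] holders={T3,T4,T5}
Step 11: wait(T1) -> count=0 queue=[T2,T1] holders={T3,T4,T5}
Step 12: signal(T4) -> count=0 queue=[T1] holders={T2,T3,T5}
Step 13: signal(T3) -> count=0 queue=[] holders={T1,T2,T5}
Step 14: signal(T5) -> count=1 queue=[] holders={T1,T2}
Step 15: wait(T3) -> count=0 queue=[] holders={T1,T2,T3}
Step 16: signal(T2) -> count=1 queue=[] holders={T1,T3}
Step 17: signal(T3) -> count=2 queue=[] holders={T1}
Step 18: signal(T1) -> count=3 queue=[] holders={none}
Step 19: wait(T2) -> count=2 queue=[] holders={T2}
Final holders: T2

Answer: T2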